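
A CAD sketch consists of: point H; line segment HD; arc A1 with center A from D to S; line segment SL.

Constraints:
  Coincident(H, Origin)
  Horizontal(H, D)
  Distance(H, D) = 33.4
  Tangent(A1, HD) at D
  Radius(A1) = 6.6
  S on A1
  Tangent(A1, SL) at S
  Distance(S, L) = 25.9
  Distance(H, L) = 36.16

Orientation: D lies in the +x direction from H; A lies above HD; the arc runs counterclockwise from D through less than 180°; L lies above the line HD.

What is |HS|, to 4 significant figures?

39.78

Checks: |AS| = 6.600 ✓; ∠(AS, SL) = 90.00° ✓; |SL| = 25.90 ✓; |HL| = 36.16 ✓.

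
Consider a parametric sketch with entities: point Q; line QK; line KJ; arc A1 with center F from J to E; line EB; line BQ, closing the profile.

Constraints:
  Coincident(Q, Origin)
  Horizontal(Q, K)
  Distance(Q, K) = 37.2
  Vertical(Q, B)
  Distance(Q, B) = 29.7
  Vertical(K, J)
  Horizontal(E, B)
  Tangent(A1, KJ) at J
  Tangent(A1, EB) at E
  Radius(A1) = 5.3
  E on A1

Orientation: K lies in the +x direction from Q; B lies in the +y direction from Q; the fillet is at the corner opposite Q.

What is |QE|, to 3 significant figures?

43.6

Q is at the origin; QK is horizontal with |QK| = 37.2 and K on the +x side, so K = (37.2, 0.00). Q and B share the same x with |QB| = 29.7 and B on the +y side, so B = (0.00, 29.7). The virtual corner opposite Q is at (37.2, 29.7). A1 meets KJ tangentially, so FJ is at right angles to KJ and the tangent condition forces FE to be normal to EB, with radius 5.3, so the center F sits 5.3 in from both sides at F = (31.9, 24.4). That places the tangent points at J = (37.2, 24.4) on KJ and E = (31.9, 29.7) on EB. Then |QE| = |E − Q| = 43.6.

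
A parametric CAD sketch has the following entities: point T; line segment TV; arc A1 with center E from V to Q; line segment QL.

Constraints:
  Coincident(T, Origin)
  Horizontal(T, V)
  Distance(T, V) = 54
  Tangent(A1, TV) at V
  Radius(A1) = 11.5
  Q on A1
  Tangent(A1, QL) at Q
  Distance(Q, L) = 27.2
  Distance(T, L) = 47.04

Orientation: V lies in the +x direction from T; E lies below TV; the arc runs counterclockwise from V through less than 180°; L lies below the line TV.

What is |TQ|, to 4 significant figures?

43.88

Checks: |EQ| = 11.50 ✓; ∠(EQ, QL) = 90.00° ✓; |QL| = 27.20 ✓; |TL| = 47.04 ✓.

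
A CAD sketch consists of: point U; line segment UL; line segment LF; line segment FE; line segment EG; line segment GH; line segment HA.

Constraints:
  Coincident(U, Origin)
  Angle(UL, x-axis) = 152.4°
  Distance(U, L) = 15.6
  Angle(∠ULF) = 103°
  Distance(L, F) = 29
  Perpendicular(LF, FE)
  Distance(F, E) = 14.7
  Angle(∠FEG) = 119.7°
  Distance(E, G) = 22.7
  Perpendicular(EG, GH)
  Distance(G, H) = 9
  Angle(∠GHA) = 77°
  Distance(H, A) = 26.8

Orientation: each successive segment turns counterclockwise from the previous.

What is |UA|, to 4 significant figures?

34.34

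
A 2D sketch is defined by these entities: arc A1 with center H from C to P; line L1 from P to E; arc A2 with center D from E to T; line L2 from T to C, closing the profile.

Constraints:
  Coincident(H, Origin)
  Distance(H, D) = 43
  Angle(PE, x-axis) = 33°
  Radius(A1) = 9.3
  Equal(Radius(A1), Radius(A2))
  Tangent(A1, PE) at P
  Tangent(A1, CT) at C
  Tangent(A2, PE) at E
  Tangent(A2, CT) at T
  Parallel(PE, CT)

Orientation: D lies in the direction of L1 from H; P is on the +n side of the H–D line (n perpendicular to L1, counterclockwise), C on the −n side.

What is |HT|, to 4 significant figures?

43.99

The slot axis is L1's direction at 33.0°, so u = (cos 33.0°, sin 33.0°) = (0.8387, 0.5446) and n = (−sin 33.0°, cos 33.0°) = (-0.5446, 0.8387). H is at the origin and D lies 43.0 along u from H, so D = 43.0·u = (36.06, 23.42). Tangency of A1 to both parallel lines with radius 9.3 puts P and C at H ± 9.3·n: P = (-5.065, 7.800), C = (5.065, -7.800). Equal radii place E and T the same way about D: E = D + 9.3·n = (31.00, 31.22), T = D − 9.3·n = (41.13, 15.62). Then |HT| = |T − H| = 43.99.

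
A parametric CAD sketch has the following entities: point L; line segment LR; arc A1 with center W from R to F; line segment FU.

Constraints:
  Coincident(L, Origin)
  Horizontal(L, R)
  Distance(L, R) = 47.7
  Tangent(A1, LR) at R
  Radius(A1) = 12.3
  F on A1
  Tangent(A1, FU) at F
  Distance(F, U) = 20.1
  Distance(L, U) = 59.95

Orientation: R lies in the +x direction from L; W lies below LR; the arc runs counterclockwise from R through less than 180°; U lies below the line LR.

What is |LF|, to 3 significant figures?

41.8

Checks: |WF| = 12.30 ✓; ∠(WF, FU) = 90.00° ✓; |FU| = 20.10 ✓; |LU| = 59.95 ✓.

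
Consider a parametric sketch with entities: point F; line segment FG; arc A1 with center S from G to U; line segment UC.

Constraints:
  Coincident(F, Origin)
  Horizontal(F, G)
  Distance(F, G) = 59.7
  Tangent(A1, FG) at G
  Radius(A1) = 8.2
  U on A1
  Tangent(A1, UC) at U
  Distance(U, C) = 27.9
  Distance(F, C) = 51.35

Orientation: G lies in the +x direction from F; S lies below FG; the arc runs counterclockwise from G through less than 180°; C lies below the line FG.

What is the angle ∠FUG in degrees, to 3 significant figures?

141°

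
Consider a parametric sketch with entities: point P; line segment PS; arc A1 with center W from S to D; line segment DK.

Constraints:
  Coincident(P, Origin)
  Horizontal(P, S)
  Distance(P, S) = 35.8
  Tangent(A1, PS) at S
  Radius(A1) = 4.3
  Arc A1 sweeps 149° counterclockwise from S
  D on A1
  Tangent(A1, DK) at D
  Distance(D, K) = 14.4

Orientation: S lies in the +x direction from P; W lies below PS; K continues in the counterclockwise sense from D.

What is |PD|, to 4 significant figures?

34.52

P is at the origin; PS is horizontal with |PS| = 35.8 and S on the +x side, so S = (35.80, 0.000). Tangency of A1 to PS means the radius WS is perpendicular to PS, so W = S + (0, -4.3) = (35.80, -4.300). On A1, S sits at bearing 90° from W; a 149° counterclockwise sweep puts D at bearing 239°, so D = W + 4.3·(cos 239°, sin 239°) = (33.59, -7.986). Then |PD| = |D − P| = 34.52.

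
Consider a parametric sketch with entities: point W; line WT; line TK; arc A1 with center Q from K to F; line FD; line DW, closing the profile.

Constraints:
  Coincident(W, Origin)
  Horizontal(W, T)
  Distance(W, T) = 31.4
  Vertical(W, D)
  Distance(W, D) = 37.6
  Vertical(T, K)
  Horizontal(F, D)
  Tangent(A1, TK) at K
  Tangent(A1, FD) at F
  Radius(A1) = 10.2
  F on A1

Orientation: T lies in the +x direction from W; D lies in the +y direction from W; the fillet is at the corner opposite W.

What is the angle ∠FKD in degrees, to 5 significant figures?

27.004°

W is at the origin; W and T share the same y with |WT| = 31.4 and T on the +x side, so T = (31.400, 0.0000). W and D share the same x with |WD| = 37.6 and D on the +y side, so D = (0.0000, 37.600). The virtual corner opposite W is at (31.400, 37.600). The tangent condition forces QK to be normal to TK and the tangent condition forces QF to be normal to FD, with radius 10.2, so the center Q sits 10.2 in from both sides at Q = (21.200, 27.400). That places the tangent points at K = (31.400, 27.400) on TK and F = (21.200, 37.600) on FD. Then cos ∠FKD = KF·KD / (|KF||KD|), giving 27.004°.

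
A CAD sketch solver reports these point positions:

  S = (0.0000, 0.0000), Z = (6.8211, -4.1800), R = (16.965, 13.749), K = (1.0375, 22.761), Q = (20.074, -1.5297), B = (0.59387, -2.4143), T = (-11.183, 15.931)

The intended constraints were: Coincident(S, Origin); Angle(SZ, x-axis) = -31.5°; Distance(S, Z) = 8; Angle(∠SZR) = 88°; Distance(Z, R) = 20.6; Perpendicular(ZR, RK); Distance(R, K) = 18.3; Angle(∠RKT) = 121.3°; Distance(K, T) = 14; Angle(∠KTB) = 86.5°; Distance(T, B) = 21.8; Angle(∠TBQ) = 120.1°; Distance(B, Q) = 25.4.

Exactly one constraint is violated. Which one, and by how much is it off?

Distance(B, Q) = 25.4 — off by 5.90.

S = (0.00, 0.00) ✓; SZ at -31.50° ✓; |SZ| = 8.000 ✓; ∠SZR = 88.00° ✓; |ZR| = 20.60 ✓; ∠(ZR, RK) = 90.00° ✓; |RK| = 18.30 ✓; ∠RKT = 121.3° ✓; |KT| = 14.00 ✓; ∠KTB = 86.50° ✓; |TB| = 21.80 ✓; ∠TBQ = 120.1° ✓; |BQ| = 19.50 ✗.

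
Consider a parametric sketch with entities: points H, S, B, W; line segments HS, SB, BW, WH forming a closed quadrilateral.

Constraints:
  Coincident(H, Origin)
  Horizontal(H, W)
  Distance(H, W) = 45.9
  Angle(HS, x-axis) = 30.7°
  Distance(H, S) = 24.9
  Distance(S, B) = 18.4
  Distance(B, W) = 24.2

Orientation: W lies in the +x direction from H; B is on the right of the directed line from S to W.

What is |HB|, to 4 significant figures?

23.08

H is at the origin; HW is horizontal with |HW| = 45.9 and W in +x, so W = (45.9, 0). HS runs at 30.7° with |HS| = 24.9, so S = (21.41, 12.71). B is determined by |SB| = 18.4 and |BW| = 24.2 together: it lies at the intersection of circle(S, 18.4) and circle(W, 24.2). With |SW| = 27.59, the foot of the radical line on SW is 9.319 from S and the perpendicular offset is √(18.4² − 9.319²) = 15.87. Taking the right-of-SW solution: B = (22.37, -5.662).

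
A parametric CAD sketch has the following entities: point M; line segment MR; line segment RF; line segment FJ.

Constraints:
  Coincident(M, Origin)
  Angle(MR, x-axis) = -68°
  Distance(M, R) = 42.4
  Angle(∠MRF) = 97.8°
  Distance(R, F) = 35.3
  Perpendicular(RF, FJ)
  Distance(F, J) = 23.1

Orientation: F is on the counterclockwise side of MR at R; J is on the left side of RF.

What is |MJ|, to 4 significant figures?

45.20

M is at the origin; MR runs at -68.0° with length 42.4, so R = 42.4·(cos -68.0°, sin -68.0°) = (15.88, -39.31). ∠MRF = 97.8°, so RF runs at -68.0° + (180° − 97.8°) = 14.20° from the x-axis; with |RF| = 35.3, F = R + 35.3·(cos 14.20°, sin 14.20°) = (50.10, -30.65). The perpendicularity gives FJ at right angles to RF; with |FJ| = 23.1 on the left of RF, J = F + 23.1·(-0.2453, 0.9694) = (44.44, -8.259). Then |MJ| = |J − M| = 45.20.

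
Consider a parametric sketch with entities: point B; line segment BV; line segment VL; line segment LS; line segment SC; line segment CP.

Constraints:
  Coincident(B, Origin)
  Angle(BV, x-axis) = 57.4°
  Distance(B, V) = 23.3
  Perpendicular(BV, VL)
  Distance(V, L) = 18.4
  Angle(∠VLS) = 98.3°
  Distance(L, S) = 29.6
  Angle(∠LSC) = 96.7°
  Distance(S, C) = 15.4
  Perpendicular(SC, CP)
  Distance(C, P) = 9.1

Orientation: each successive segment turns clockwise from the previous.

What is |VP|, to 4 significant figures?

25.08

B is at the origin; BV runs at 57.4° with length 23.3, so V = (12.55, 19.63). BV ⟂ VL, so VL runs at -32.60°; with |VL| = 18.4, L = (28.05, 9.716). ∠VLS = 98.3° gives LS at -114.3° from the x-axis; with |LS| = 29.6, S = (15.87, -17.26). ∠LSC = 96.7° gives SC at 162.4° from the x-axis; with |SC| = 15.4, C = (1.195, -12.61). SC is perpendicular to CP, so CP runs at 72.40°; with |CP| = 9.1, P = (3.946, -3.931). Then |VP| = |P − V| = 25.08.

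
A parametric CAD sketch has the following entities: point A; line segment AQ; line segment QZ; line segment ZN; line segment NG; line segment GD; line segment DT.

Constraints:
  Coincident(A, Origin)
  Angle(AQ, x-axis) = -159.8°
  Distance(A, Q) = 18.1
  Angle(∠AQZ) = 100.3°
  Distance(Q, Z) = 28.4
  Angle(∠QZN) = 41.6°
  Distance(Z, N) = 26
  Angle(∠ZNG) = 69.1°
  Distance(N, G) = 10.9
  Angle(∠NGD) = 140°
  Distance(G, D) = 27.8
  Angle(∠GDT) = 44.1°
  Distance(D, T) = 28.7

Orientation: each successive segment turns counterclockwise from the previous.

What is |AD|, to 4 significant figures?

40.92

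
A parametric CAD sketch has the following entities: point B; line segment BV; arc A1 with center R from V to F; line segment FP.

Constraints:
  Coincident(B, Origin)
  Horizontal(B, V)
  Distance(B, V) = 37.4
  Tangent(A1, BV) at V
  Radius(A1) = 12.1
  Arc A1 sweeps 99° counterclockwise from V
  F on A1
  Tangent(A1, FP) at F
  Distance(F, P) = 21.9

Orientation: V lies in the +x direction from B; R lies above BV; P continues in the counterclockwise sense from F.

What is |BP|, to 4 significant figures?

58.12

B is at the origin; BV is horizontal with |BV| = 37.4 and V on the +x side, so V = (37.40, 0.000). Tangency of A1 to BV means the radius RV is perpendicular to BV, so R = V + (0, 12.1) = (37.40, 12.10). On A1, V sits at bearing -90° from R; a 99° counterclockwise sweep puts F at bearing 9°, so F = R + 12.1·(cos 9°, sin 9°) = (49.35, 13.99). Since A1 is tangent to FP there, RF ⟂ FP, so FP runs along (−sin 9°, cos 9°); with |FP| = 21.9, P = (45.93, 35.62). Then |BP| = |P − B| = 58.12.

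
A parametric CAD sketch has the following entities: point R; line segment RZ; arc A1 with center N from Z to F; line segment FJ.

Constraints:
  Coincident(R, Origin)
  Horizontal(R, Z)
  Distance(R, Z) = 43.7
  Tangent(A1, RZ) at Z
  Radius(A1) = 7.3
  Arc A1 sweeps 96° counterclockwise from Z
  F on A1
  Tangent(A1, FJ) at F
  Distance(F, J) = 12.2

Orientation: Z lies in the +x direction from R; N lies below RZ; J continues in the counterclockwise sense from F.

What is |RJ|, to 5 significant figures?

42.782

R is at the origin; RZ is horizontal with |RZ| = 43.7 and Z on the +x side, so Z = (43.700, 0.0000). A1 meets RZ tangentially, so NZ is at right angles to RZ, so N = Z + (0, -7.3) = (43.700, -7.3000). On A1, Z sits at bearing 90° from N; a 96° counterclockwise sweep puts F at bearing 186°, so F = N + 7.3·(cos 186°, sin 186°) = (36.440, -8.0631). A1 meets FJ tangentially, so NF is at right angles to FJ, so FJ runs along (−sin 186°, cos 186°); with |FJ| = 12.2, J = (37.715, -20.196). Then |RJ| = |J − R| = 42.782.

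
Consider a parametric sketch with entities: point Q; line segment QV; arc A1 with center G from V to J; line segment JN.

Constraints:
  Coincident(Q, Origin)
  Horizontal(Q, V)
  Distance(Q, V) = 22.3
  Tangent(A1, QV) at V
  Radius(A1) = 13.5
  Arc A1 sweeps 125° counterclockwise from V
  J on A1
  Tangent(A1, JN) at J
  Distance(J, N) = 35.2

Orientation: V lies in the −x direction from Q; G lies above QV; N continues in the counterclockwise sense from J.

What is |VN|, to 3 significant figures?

50.9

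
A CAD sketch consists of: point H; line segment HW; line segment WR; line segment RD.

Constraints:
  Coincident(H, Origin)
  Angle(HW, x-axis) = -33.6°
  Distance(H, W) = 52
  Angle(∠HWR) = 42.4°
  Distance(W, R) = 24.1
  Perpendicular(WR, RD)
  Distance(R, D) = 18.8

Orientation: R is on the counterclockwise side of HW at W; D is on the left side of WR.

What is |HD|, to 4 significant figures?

21.66

H is at the origin; HW runs at -33.6° with length 52.0, so W = 52.0·(cos -33.6°, sin -33.6°) = (43.31, -28.78). ∠HWR = 42.4°, so WR runs at -33.6° + (180° − 42.4°) = 104.0° from the x-axis; with |WR| = 24.1, R = W + 24.1·(cos 104.0°, sin 104.0°) = (37.48, -5.392). The perpendicularity gives RD at right angles to WR; with |RD| = 18.8 on the left of WR, D = R + 18.8·(-0.9703, -0.2419) = (19.24, -9.940). Then |HD| = |D − H| = 21.66.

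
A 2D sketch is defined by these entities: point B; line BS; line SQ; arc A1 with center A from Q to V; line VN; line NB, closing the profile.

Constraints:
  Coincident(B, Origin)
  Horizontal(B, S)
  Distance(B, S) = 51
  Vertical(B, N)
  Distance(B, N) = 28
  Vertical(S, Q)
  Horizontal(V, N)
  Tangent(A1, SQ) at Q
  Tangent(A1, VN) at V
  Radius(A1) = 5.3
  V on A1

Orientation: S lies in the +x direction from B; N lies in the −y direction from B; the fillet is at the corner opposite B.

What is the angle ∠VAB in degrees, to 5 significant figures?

116.41°

B is at the origin; BS is horizontal with |BS| = 51.0 and S on the +x side, so S = (51.000, 0.0000). B and N share the same x with |BN| = 28.0 and N on the −y side, so N = (0.0000, -28.000). The virtual corner opposite B is at (51.000, -28.000). Since A1 is tangent to SQ there, AQ ⟂ SQ and A1 meets VN tangentially, so AV is at right angles to VN, with radius 5.3, so the center A sits 5.3 in from both sides at A = (45.700, -22.700). That places the tangent points at Q = (51.000, -22.700) on SQ and V = (45.700, -28.000) on VN. Then cos ∠VAB = AV·AB / (|AV||AB|), giving 116.41°.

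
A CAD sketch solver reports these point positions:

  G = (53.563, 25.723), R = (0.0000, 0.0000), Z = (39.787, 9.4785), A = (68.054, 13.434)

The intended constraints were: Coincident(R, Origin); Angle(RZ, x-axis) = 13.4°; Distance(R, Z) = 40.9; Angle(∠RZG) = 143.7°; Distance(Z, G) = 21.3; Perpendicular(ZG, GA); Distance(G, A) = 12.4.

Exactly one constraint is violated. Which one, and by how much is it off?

Distance(G, A) = 12.4 — off by 6.60.

R = (0.00, 0.00) ✓; RZ at 13.40° ✓; |RZ| = 40.90 ✓; ∠RZG = 143.7° ✓; |ZG| = 21.30 ✓; ∠(ZG, GA) = 90.00° ✓; |GA| = 19.00 ✗.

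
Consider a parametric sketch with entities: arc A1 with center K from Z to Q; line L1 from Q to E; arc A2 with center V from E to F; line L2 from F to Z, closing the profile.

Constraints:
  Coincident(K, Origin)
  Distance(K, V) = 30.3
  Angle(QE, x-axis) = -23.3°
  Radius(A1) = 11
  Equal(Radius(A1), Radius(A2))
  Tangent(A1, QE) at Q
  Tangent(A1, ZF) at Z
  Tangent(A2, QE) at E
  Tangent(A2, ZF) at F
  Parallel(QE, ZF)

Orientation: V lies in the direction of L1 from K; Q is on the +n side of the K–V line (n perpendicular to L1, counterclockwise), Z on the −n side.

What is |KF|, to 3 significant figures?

32.2

The slot axis is L1's direction at -23.3°, so u = (cos -23.3°, sin -23.3°) = (0.918, -0.396) and n = (−sin -23.3°, cos -23.3°) = (0.396, 0.918). K is at the origin and V lies 30.3 along u from K, so V = 30.3·u = (27.8, -12.0). Tangency of A1 to both parallel lines with radius 11.0 puts Q and Z at K ± 11.0·n: Q = (4.35, 10.1), Z = (-4.35, -10.1). Equal radii place E and F the same way about V: E = V + 11.0·n = (32.2, -1.88), F = V − 11.0·n = (23.5, -22.1). Then |KF| = |F − K| = 32.2.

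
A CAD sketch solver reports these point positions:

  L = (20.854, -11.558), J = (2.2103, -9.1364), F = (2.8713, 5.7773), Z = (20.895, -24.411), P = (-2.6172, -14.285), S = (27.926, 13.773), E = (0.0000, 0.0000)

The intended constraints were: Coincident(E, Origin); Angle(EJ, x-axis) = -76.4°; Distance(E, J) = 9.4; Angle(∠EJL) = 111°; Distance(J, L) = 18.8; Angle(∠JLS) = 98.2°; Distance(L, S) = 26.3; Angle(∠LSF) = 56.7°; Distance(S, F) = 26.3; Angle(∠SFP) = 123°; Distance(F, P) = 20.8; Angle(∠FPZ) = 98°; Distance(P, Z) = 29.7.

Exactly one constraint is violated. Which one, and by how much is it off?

Distance(P, Z) = 29.7 — off by 4.10.

E = (0.00, 0.00) ✓; EJ at -76.40° ✓; |EJ| = 9.400 ✓; ∠EJL = 111.0° ✓; |JL| = 18.80 ✓; ∠JLS = 98.20° ✓; |LS| = 26.30 ✓; ∠LSF = 56.70° ✓; |SF| = 26.30 ✓; ∠SFP = 123.0° ✓; |FP| = 20.80 ✓; ∠FPZ = 98.00° ✓; |PZ| = 25.60 ✗.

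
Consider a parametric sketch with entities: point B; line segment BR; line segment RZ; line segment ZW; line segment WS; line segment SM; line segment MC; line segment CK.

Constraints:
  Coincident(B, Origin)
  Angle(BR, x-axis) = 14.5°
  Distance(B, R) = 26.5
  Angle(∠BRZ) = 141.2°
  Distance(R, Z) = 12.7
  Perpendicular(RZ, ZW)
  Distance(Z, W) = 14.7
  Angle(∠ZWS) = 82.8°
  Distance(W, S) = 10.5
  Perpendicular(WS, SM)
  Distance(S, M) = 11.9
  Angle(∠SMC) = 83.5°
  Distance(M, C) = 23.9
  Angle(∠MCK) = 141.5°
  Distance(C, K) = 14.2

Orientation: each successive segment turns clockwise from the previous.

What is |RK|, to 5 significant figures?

40.187

∠SMC = 83.5° gives MC at -38.000° from the x-axis; with |MC| = 23.9, C = (47.280, -11.070). ∠MCK = 141.5° gives CK at -76.500° from the x-axis; with |CK| = 14.2, K = (50.595, -24.878). Then |RK| = |K − R| = 40.187.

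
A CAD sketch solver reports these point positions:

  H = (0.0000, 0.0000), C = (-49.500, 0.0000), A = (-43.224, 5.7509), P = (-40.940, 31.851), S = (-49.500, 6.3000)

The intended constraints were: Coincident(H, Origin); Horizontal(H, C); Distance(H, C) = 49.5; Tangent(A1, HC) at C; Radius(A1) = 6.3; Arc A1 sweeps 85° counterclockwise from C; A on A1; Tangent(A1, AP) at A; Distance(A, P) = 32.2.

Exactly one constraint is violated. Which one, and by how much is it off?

Distance(A, P) = 32.2 — off by 6.00.

H = (0.00, 0.00) ✓; H.y = 0.00, C.y = 0.00 ✓; |HC| = 49.50 ✓; ∠(SC, CH) = 90.00° ✓; |SC| = 6.300 ✓; bearing(S→A) − bearing(S→C) = 85.00° ✓; |SA| = 6.300 ✓; ∠(SA, AP) = 90.00° ✓; |AP| = 26.20 ✗.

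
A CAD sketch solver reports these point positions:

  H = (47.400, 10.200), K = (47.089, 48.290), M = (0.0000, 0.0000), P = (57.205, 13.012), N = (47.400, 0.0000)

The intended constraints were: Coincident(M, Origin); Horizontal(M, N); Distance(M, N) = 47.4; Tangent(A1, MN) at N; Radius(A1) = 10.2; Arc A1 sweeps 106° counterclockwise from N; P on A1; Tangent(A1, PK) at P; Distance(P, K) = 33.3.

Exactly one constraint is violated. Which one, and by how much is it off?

Distance(P, K) = 33.3 — off by 3.40.

M = (0.00, 0.00) ✓; M.y = 0.00, N.y = 0.00 ✓; |MN| = 47.40 ✓; ∠(HN, NM) = 90.00° ✓; |HN| = 10.20 ✓; bearing(H→P) − bearing(H→N) = 106.0° ✓; |HP| = 10.20 ✓; ∠(HP, PK) = 90.00° ✓; |PK| = 36.70 ✗.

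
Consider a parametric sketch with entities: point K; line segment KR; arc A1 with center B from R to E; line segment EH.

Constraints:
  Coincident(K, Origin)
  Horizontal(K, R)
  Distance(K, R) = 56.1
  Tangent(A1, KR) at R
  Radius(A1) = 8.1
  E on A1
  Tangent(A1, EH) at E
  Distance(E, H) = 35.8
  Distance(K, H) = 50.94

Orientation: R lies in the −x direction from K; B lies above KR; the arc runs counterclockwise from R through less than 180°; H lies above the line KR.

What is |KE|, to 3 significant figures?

48.9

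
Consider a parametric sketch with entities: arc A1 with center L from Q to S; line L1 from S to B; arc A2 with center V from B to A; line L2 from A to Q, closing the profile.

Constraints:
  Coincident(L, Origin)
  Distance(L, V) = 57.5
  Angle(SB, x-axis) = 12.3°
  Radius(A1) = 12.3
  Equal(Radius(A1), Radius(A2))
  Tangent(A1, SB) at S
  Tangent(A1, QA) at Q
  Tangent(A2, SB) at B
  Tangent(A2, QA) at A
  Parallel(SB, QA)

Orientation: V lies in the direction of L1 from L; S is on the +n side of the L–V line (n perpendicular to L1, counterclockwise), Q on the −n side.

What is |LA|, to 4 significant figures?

58.80

Tangency of A1 to both parallel lines with radius 12.3 puts S and Q at L ± 12.3·n: S = (-2.620, 12.02), Q = (2.620, -12.02). Equal radii place B and A the same way about V: B = V + 12.3·n = (53.56, 24.27), A = V − 12.3·n = (58.80, 0.2316). Then |LA| = |A − L| = 58.80.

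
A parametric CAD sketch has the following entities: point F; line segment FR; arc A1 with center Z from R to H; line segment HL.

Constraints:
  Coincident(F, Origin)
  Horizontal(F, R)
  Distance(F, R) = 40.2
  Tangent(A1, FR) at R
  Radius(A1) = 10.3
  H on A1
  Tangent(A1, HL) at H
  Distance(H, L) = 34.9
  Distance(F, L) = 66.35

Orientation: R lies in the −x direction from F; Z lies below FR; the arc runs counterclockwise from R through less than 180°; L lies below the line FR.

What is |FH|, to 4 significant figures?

51.67

Checks: F.y = 0.00, R.y = 0.00 ✓; |ZH| = 10.30 ✓; ∠(ZH, HL) = 90.00° ✓; |HL| = 34.90 ✓; |FL| = 66.35 ✓.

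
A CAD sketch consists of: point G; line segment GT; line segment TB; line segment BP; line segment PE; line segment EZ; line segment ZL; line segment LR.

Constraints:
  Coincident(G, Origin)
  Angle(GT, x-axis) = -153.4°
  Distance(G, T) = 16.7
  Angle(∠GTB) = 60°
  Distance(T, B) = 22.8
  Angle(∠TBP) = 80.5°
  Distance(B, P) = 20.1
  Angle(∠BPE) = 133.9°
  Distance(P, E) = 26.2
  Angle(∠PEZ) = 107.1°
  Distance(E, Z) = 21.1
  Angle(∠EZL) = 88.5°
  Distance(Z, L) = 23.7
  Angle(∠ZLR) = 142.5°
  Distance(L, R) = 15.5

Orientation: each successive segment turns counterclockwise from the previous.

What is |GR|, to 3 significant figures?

14.9

∠EZL = 88.5° gives ZL at -83.4° from the x-axis; with |ZL| = 23.7, L = (-15.9, -2.81). ∠ZLR = 142.5° gives LR at -45.9° from the x-axis; with |LR| = 15.5, R = (-5.16, -13.9). Then |GR| = |R − G| = 14.9.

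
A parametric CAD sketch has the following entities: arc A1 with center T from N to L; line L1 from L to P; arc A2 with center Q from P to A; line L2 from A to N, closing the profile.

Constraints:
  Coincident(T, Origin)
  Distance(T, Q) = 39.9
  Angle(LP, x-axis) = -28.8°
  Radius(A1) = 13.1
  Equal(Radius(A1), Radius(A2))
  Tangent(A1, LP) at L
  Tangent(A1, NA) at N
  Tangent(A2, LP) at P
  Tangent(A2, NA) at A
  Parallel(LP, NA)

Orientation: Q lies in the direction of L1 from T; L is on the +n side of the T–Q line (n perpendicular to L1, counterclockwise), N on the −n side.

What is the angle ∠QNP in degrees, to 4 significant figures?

15.11°

The slot axis is L1's direction at -28.8°, so u = (cos -28.8°, sin -28.8°) = (0.8763, -0.4818) and n = (−sin -28.8°, cos -28.8°) = (0.4818, 0.8763). T is at the origin and Q lies 39.9 along u from T, so Q = 39.9·u = (34.96, -19.22). Tangency of A1 to both parallel lines with radius 13.1 puts L and N at T ± 13.1·n: L = (6.311, 11.48), N = (-6.311, -11.48). Equal radii place P and A the same way about Q: P = Q + 13.1·n = (41.28, -7.742), A = Q − 13.1·n = (28.65, -30.70). Then cos ∠QNP = NQ·NP / (|NQ||NP|), giving 15.11°.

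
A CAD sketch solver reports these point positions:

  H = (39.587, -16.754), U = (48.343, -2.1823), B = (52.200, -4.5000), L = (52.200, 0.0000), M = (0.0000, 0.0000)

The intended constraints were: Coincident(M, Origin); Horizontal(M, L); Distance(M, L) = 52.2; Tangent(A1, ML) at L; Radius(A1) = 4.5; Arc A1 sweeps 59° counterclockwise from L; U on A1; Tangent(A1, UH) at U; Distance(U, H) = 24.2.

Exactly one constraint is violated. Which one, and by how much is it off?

Distance(U, H) = 24.2 — off by 7.20.

M = (0.00, 0.00) ✓; M.y = 0.00, L.y = 0.00 ✓; |ML| = 52.20 ✓; ∠(BL, LM) = 90.00° ✓; |BL| = 4.500 ✓; bearing(B→U) − bearing(B→L) = 59.00° ✓; |BU| = 4.500 ✓; ∠(BU, UH) = 90.00° ✓; |UH| = 17.00 ✗.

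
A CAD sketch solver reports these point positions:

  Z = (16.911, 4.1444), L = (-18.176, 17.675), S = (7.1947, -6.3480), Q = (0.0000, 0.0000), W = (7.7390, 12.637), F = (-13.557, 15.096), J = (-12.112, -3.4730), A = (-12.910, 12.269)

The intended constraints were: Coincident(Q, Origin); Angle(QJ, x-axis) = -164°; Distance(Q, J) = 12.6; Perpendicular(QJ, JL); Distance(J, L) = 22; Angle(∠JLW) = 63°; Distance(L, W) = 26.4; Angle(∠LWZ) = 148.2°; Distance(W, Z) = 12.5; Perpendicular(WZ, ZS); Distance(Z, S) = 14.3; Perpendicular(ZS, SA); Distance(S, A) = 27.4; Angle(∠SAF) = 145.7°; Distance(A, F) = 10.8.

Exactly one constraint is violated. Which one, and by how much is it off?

Distance(A, F) = 10.8 — off by 7.90.

Q = (0.00, 0.00) ✓; QJ at -164.0° ✓; |QJ| = 12.60 ✓; ∠(QJ, JL) = 90.00° ✓; |JL| = 22.00 ✓; ∠JLW = 63.00° ✓; |LW| = 26.40 ✓; ∠LWZ = 148.2° ✓; |WZ| = 12.50 ✓; ∠(WZ, ZS) = 90.00° ✓; |ZS| = 14.30 ✓; ∠(ZS, SA) = 90.00° ✓; |SA| = 27.40 ✓; ∠SAF = 145.7° ✓; |AF| = 2.900 ✗.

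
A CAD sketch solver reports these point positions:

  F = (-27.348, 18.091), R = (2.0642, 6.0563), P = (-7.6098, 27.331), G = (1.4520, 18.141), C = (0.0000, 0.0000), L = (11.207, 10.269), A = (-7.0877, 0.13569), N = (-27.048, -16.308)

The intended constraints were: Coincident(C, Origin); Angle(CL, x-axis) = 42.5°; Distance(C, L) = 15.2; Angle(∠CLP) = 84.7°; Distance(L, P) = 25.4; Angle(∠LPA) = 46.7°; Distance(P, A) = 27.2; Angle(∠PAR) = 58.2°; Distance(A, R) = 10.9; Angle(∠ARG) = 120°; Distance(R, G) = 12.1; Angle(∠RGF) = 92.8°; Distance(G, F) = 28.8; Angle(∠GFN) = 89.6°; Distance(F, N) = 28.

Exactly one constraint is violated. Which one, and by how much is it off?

Distance(F, N) = 28 — off by 6.40.

C = (0.00, 0.00) ✓; CL at 42.50° ✓; |CL| = 15.20 ✓; ∠CLP = 84.70° ✓; |LP| = 25.40 ✓; ∠LPA = 46.70° ✓; |PA| = 27.20 ✓; ∠PAR = 58.20° ✓; |AR| = 10.90 ✓; ∠ARG = 120.0° ✓; |RG| = 12.10 ✓; ∠RGF = 92.80° ✓; |GF| = 28.80 ✓; ∠GFN = 89.60° ✓; |FN| = 34.40 ✗.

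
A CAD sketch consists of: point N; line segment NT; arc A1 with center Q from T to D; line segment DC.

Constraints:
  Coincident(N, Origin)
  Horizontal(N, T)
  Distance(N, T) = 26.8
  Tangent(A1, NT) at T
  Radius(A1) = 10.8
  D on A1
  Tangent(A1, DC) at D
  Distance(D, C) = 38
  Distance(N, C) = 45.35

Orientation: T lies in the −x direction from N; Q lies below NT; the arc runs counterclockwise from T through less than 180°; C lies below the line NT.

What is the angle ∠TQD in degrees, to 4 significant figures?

136.4°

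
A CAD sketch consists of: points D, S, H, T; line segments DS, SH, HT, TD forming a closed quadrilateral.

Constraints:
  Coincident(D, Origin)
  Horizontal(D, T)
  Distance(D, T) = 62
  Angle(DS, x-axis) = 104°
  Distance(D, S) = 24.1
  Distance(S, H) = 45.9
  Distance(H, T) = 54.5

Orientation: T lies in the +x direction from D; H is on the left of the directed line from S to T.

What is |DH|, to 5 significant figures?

57.553

Checks: D.y = 0.00, T.y = 0.00 ✓; |SH| = 45.90 ✓; |HT| = 54.50 ✓.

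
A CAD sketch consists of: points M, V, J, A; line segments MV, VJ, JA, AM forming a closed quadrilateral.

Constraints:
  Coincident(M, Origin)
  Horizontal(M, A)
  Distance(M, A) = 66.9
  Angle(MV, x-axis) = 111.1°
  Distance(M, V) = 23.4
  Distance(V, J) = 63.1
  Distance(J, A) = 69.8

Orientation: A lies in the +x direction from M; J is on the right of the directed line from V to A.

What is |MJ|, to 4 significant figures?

39.85

Checks: |VJ| = 63.10 ✓; |JA| = 69.80 ✓.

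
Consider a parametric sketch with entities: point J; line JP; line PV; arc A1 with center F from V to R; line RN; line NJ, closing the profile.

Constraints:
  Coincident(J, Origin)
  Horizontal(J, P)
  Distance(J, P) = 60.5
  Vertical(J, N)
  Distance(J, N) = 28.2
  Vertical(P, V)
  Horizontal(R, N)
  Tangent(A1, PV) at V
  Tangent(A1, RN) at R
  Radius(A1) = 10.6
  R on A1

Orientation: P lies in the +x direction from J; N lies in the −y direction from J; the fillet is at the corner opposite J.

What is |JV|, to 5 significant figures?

63.008

J is at the origin; JP is horizontal with |JP| = 60.5 and P on the +x side, so P = (60.500, 0.0000). J and N share the same x with |JN| = 28.2 and N on the −y side, so N = (0.0000, -28.200). The virtual corner opposite J is at (60.500, -28.200). Since A1 is tangent to PV there, FV ⟂ PV and the tangent condition forces FR to be normal to RN, with radius 10.6, so the center F sits 10.6 in from both sides at F = (49.900, -17.600). That places the tangent points at V = (60.500, -17.600) on PV and R = (49.900, -28.200) on RN. Then |JV| = |V − J| = 63.008.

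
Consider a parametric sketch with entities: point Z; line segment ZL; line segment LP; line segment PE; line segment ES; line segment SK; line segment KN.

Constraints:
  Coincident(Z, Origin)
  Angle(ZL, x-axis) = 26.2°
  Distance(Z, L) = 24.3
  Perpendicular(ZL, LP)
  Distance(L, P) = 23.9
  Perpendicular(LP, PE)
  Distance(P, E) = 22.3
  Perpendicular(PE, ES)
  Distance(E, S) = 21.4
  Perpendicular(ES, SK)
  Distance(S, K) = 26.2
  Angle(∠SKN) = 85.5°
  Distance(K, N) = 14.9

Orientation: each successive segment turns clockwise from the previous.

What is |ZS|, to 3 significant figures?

3.20

Z is at the origin; ZL runs at 26.2° with length 24.3, so L = (21.8, 10.7). The perpendicularity gives LP at right angles to ZL, so LP runs at -63.8°; with |LP| = 23.9, P = (32.4, -10.7). The perpendicularity gives PE at right angles to LP, so PE runs at -154°; with |PE| = 22.3, E = (12.3, -20.6). PE ⟂ ES, so ES runs at 116°; with |ES| = 21.4, S = (2.90, -1.36). Then |ZS| = |S − Z| = 3.20.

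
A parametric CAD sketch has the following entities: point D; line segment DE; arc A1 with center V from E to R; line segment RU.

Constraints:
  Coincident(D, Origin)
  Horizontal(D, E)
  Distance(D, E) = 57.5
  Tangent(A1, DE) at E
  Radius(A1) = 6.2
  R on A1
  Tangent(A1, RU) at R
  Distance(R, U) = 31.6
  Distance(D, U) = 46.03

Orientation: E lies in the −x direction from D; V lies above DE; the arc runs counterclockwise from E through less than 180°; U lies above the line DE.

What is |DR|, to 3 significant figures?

52.3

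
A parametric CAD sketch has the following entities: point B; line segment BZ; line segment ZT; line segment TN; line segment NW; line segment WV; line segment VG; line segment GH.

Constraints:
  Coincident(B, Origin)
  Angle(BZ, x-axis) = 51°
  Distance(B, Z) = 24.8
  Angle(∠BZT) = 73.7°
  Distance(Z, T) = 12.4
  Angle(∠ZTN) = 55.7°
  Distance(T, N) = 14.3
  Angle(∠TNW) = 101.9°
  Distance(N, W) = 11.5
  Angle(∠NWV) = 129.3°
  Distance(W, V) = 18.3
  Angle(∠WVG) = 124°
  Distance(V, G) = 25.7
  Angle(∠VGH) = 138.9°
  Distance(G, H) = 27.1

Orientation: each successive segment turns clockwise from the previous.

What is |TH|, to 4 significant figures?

39.46

∠WVG = 124.0° gives VG at -4.400° from the x-axis; with |VG| = 25.7, G = (42.91, 32.58). ∠VGH = 138.9° gives GH at -45.50° from the x-axis; with |GH| = 27.1, H = (61.90, 13.26). Then |TH| = |H − T| = 39.46.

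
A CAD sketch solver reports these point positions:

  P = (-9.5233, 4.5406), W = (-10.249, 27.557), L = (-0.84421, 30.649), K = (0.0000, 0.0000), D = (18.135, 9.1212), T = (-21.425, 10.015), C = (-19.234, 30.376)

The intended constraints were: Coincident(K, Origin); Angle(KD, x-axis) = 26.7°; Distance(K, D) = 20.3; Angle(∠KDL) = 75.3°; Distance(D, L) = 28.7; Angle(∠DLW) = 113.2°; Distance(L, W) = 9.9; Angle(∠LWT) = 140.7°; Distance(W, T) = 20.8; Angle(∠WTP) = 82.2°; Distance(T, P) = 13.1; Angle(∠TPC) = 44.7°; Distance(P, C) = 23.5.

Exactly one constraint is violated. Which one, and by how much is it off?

Distance(P, C) = 23.5 — off by 4.10.

K = (0.00, 0.00) ✓; KD at 26.70° ✓; |KD| = 20.30 ✓; ∠KDL = 75.30° ✓; |DL| = 28.70 ✓; ∠DLW = 113.2° ✓; |LW| = 9.900 ✓; ∠LWT = 140.7° ✓; |WT| = 20.80 ✓; ∠WTP = 82.20° ✓; |TP| = 13.10 ✓; ∠TPC = 44.70° ✓; |PC| = 27.60 ✗.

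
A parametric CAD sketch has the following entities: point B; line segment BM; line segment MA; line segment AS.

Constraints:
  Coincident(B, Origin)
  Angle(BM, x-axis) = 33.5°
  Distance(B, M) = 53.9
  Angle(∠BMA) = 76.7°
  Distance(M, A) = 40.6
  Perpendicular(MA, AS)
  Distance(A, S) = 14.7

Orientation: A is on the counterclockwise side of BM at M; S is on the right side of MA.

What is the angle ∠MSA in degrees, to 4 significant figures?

70.10°

B is at the origin; BM runs at 33.5° with length 53.9, so M = 53.9·(cos 33.5°, sin 33.5°) = (44.95, 29.75). ∠BMA = 76.7°, so MA runs at 33.5° + (180° − 76.7°) = 136.8° from the x-axis; with |MA| = 40.6, A = M + 40.6·(cos 136.8°, sin 136.8°) = (15.35, 57.54). The perpendicularity gives AS at right angles to MA; with |AS| = 14.7 on the right of MA, S = A + 14.7·(0.6845, 0.7290) = (25.41, 68.26). Then cos ∠MSA = SM·SA / (|SM||SA|), giving 70.10°.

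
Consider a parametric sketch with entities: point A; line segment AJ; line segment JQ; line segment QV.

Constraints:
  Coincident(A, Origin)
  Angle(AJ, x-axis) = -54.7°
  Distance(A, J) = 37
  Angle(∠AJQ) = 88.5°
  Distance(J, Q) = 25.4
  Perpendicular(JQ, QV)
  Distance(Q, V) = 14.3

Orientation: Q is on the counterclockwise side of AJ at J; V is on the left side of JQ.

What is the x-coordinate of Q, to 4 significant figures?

41.72

A is at the origin; AJ runs at -54.7° with length 37.0, so J = 37.0·(cos -54.7°, sin -54.7°) = (21.38, -30.20). ∠AJQ = 88.5°, so JQ runs at -54.7° + (180° − 88.5°) = 36.80° from the x-axis; with |JQ| = 25.4, Q = J + 25.4·(cos 36.80°, sin 36.80°) = (41.72, -14.98). So Q.x = 41.72.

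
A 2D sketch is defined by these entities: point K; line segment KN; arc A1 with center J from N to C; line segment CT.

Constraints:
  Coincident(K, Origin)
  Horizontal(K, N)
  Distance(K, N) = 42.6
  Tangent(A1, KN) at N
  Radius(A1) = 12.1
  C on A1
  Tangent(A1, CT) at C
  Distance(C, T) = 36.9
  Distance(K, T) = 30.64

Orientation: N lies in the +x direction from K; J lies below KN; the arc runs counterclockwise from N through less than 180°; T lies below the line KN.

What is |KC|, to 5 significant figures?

34.237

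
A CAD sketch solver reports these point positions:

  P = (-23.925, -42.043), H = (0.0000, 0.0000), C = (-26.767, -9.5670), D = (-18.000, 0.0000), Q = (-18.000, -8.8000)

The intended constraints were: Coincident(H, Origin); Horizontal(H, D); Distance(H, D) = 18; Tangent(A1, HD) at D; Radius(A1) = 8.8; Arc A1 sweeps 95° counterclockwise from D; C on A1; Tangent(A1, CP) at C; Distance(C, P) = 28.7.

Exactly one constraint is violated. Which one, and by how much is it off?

Distance(C, P) = 28.7 — off by 3.90.

H = (0.00, 0.00) ✓; H.y = 0.00, D.y = 0.00 ✓; |HD| = 18.00 ✓; ∠(QD, DH) = 90.00° ✓; |QD| = 8.800 ✓; bearing(Q→C) − bearing(Q→D) = 95.00° ✓; |QC| = 8.800 ✓; ∠(QC, CP) = 90.00° ✓; |CP| = 32.60 ✗.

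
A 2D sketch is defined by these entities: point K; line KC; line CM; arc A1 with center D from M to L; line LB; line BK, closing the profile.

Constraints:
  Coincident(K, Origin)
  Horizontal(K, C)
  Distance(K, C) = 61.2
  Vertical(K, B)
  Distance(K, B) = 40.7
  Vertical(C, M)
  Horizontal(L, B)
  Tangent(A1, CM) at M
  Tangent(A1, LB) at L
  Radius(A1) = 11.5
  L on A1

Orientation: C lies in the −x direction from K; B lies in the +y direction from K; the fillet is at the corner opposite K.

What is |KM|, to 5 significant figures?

67.809

The virtual corner opposite K is at (-61.200, 40.700). Tangency of A1 to CM means the radius DM is perpendicular to CM and A1 meets LB tangentially, so DL is at right angles to LB, with radius 11.5, so the center D sits 11.5 in from both sides at D = (-49.700, 29.200). That places the tangent points at M = (-61.200, 29.200) on CM and L = (-49.700, 40.700) on LB. Then |KM| = |M − K| = 67.809.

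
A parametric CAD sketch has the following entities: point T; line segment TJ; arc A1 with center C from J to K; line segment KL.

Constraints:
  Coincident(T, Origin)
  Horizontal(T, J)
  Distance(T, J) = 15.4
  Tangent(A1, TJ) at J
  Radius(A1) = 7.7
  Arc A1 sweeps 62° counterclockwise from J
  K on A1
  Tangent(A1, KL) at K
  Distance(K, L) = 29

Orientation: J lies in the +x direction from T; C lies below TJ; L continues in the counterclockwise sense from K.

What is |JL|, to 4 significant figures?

36.03

T is at the origin; TJ is horizontal with |TJ| = 15.4 and J on the +x side, so J = (15.40, 0.000). Tangency of A1 to TJ means the radius CJ is perpendicular to TJ, so C = J + (0, -7.7) = (15.40, -7.700). On A1, J sits at bearing 90° from C; a 62° counterclockwise sweep puts K at bearing 152°, so K = C + 7.7·(cos 152°, sin 152°) = (8.601, -4.085). Tangency of A1 to KL means the radius CK is perpendicular to KL, so KL runs along (−sin 152°, cos 152°); with |KL| = 29.0, L = (-5.013, -29.69). Then |JL| = |L − J| = 36.03.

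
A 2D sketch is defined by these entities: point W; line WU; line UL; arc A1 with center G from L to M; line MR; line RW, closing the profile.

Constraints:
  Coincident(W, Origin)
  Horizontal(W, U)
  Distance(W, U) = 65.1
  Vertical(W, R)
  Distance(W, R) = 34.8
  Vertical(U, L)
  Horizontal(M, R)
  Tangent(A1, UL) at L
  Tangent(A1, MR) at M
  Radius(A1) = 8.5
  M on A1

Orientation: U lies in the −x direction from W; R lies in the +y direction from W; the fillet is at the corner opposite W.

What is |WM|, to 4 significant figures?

66.44

The virtual corner opposite W is at (-65.10, 34.80). Tangency of A1 to UL means the radius GL is perpendicular to UL and the tangent condition forces GM to be normal to MR, with radius 8.5, so the center G sits 8.5 in from both sides at G = (-56.60, 26.30). That places the tangent points at L = (-65.10, 26.30) on UL and M = (-56.60, 34.80) on MR. Then |WM| = |M − W| = 66.44.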